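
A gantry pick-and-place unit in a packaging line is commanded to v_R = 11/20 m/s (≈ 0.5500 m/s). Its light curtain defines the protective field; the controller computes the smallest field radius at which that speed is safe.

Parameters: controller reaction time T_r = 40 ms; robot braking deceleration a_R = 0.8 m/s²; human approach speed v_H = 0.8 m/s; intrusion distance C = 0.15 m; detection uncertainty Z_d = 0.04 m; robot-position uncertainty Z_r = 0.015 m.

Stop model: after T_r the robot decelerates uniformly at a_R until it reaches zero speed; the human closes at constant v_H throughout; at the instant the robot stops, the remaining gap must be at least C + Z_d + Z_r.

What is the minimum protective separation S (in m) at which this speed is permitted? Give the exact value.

S_min = 15969/16000 m = 0.9981 m

braking lasts T_s = (11/20)/(4/5) = 0.6875 s
robot covers v_R·T_r = 0.5500·0.0400 = 0.0220 m before braking
braking distance = 0.5500²/(2·0.8000) = 0.1891 m
human closes 0.8000·0.7275 = 0.5820 m
margins: 0.1500+0.0400+0.0150 = 0.2050 m
S_min ≈ 0.0220+0.1891+0.5820+0.2050  ⇒  S_min = 15969/16000 m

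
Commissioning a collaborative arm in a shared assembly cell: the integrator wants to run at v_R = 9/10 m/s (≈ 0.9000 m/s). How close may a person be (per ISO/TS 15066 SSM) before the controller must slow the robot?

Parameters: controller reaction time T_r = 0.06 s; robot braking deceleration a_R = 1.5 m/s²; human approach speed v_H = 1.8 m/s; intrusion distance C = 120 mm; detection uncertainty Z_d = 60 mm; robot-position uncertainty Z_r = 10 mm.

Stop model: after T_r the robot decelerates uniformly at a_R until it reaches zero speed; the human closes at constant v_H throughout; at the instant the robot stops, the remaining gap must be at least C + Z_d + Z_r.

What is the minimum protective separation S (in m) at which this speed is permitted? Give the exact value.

stop time T_s = (9/10)/(3/2) = 0.6000 s
robot covers v_R·T_r = 0.9000·0.0600 = 0.0540 m before braking
braking distance = 0.9000²/(2·1.5000) = 0.2700 m
human over T_r+T_s: 1.8000·(0.0600+0.6000) = 1.1880 m
margins: 0.1200+0.0600+0.0100 = 0.1900 m
S_min ≈ 0.0540+0.2700+1.1880+0.1900  ⇒  S_min = 851/500 m

S_min = 851/500 m = 1.7020 m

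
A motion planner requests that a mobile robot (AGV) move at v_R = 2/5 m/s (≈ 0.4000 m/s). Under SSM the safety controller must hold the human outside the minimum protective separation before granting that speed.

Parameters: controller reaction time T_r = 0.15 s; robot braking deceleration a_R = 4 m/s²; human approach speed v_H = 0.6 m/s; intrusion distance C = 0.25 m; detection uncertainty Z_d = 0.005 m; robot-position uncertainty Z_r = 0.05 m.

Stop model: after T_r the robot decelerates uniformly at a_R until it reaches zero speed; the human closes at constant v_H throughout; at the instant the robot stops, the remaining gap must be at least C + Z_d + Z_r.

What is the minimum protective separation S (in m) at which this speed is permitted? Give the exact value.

S_min = 107/200 m = 0.5350 m

T_s = v_R/a_R = (2/5)/4 = 0.1000 s
robot in T_r: 0.4000·0.1500 = 0.0600 m
robot covers 0.4000·0.1000 − ½·4.0000·0.1000² = 0.0200 m while stopping
human over T_r+T_s: 0.6000·(0.1500+0.1000) = 0.1500 m
margins: 0.2500+0.0050+0.0500 = 0.3050 m
S_min ≈ 0.0600+0.0200+0.1500+0.3050  ⇒  S_min = 107/200 m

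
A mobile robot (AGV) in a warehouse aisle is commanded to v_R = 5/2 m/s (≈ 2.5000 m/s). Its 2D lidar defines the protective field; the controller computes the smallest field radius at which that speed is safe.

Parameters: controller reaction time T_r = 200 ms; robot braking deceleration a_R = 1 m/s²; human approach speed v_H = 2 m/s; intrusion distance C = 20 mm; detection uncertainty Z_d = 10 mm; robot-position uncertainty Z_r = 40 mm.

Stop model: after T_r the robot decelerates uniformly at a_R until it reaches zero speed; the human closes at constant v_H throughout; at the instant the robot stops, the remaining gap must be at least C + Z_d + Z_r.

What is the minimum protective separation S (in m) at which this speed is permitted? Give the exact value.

stop time T_s = (5/2)/1 = 2.5000 s
reaction-phase robot travel = 2.5000·0.2000 = 0.5000 m
robot covers 2.5000·2.5000 − ½·1.0000·2.5000² = 3.1250 m while stopping
human over T_r+T_s: 2.0000·(0.2000+2.5000) = 5.4000 m
margins: 0.0200+0.0100+0.0400 = 0.0700 m
S_min ≈ 0.5000+3.1250+5.4000+0.0700  ⇒  S_min = 1819/200 m

S_min = 1819/200 m = 9.0950 m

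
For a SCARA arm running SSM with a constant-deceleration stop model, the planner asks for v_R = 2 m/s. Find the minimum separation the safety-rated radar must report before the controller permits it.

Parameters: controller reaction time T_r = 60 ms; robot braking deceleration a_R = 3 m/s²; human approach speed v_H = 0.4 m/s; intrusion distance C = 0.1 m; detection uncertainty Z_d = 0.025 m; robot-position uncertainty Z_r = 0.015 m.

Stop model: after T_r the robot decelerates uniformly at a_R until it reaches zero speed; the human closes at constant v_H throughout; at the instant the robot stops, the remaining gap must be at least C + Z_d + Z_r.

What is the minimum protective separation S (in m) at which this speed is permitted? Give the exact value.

stop time T_s = 2/3 = 0.6667 s
robot covers v_R·T_r = 2.0000·0.0600 = 0.1200 m before braking
braking distance = 2.0000²/(2·3.0000) = 0.6667 m
person approaches 0.4000·(0.0600+0.6667) = 0.2907 m
margins: 0.1000+0.0250+0.0150 = 0.1400 m
S_min ≈ 0.1200+0.6667+0.2907+0.1400  ⇒  S_min = 913/750 m

S_min = 913/750 m = 1.2173 m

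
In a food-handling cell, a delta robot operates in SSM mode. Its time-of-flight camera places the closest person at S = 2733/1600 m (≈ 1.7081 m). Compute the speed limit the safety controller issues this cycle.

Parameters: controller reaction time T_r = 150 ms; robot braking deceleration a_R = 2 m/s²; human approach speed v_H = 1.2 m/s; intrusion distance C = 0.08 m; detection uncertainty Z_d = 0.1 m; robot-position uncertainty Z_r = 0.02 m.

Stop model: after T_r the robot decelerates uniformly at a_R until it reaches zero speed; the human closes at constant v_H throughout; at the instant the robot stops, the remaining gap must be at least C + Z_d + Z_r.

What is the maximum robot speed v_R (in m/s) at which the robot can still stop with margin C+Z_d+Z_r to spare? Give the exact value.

v_R_max = 5/4 m/s = 1.2500 m/s

collect terms ⇒ (1/4)·v_R² + (3/4)·v_R + (-85/64) = 0
  disc = (3/4)² − 4·(1/4)·(-85/64) = 121/64 ; √disc = 11/8
  v_R = (−(3/4) + 11/8) / (2·(1/4)) = 5/4 m/s
check:
braking lasts T_s = (5/4)/2 = 0.6250 s
reaction-phase robot travel = 1.2500·0.1500 = 0.1875 m
braking distance = 1.2500²/(2·2.0000) = 0.3906 m
human closes 1.2000·0.7750 = 0.9300 m
residual clearance needed = 0.0800+0.1000+0.0200 = 0.2000 m
sum ≈ 0.1875+0.3906+0.9300+0.2000 ≈ 1.7081 m = S ✓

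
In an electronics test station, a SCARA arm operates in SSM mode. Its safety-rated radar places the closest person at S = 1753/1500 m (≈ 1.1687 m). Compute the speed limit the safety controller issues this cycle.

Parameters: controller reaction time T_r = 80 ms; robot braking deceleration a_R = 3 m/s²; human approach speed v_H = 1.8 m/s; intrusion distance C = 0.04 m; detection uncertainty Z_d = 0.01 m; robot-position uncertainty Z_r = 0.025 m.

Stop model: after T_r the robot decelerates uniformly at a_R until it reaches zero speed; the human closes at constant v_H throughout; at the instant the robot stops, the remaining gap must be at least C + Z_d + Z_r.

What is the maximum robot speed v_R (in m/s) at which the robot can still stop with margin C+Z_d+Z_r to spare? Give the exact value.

v_R_max = 11/10 m/s = 1.1000 m/s

at the boundary: (1/6)·v² + (17/25)·v + (-2849/3000) = 0
  disc = (17/25)² − 4·(1/6)·(-2849/3000) = 24649/22500 ; √disc = 157/150
  v_R = (−(17/25) + 157/150) / (2·(1/6)) = 11/10 m/s
check:
stop time T_s = (11/10)/3 = 0.3667 s
robot in T_r: 1.1000·0.0800 = 0.0880 m
braking distance = 1.1000²/(2·3.0000) = 0.2017 m
person approaches 1.8000·(0.0800+0.3667) = 0.8040 m
margins: 0.0400+0.0100+0.0250 = 0.0750 m
sum ≈ 0.0880+0.2017+0.8040+0.0750 ≈ 1.1687 m = S ✓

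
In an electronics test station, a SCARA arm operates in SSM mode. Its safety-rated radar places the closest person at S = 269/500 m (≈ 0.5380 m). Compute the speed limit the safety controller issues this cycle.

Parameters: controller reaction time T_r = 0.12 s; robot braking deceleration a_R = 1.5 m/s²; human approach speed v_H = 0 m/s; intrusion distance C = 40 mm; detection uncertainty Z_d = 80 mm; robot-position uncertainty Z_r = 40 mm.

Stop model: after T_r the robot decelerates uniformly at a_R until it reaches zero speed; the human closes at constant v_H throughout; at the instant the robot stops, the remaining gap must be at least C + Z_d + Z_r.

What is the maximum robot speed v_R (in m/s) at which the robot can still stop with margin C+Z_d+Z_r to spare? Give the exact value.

at the boundary: (1/3)·v² + (3/25)·v + (-189/500) = 0
  disc = (3/25)² − 4·(1/3)·(-189/500) = 324/625 ; √disc = 18/25
  v_R = (−(3/25) + 18/25) / (2·(1/3)) = 9/10 m/s
check:
stop time T_s = (9/10)/(3/2) = 0.6000 s
robot covers v_R·T_r = 0.9000·0.1200 = 0.1080 m before braking
robot covers 0.9000·0.6000 − ½·1.5000·0.6000² = 0.2700 m while stopping
human closes 0.0000·0.7200 = 0.0000 m
C+Z_d+Z_r = 0.0400+0.0800+0.0400 = 0.1600 m
sum ≈ 0.1080+0.2700+0.0000+0.1600 ≈ 0.5380 m = S ✓

v_R_max = 9/10 m/s = 0.9000 m/s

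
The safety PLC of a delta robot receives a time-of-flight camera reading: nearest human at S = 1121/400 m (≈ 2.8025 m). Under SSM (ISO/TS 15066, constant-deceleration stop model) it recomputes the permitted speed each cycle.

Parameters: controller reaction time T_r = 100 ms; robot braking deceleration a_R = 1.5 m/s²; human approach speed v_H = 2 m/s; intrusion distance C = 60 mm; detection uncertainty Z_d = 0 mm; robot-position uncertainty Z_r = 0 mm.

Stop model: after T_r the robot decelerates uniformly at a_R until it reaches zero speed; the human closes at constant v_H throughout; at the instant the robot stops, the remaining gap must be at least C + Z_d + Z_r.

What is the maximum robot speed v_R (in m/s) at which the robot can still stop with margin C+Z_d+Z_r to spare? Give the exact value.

collect terms ⇒ (1/3)·v_R² + (43/30)·v_R + (-1017/400) = 0
  disc = (43/30)² − 4·(1/3)·(-1017/400) = 49/9 ; √disc = 7/3
  v_R = (−(43/30) + 7/3) / (2·(1/3)) = 27/20 m/s
check:
braking lasts T_s = (27/20)/(3/2) = 0.9000 s
robot covers v_R·T_r = 1.3500·0.1000 = 0.1350 m before braking
braking distance = 1.3500²/(2·1.5000) = 0.6075 m
person approaches 2.0000·(0.1000+0.9000) = 2.0000 m
C+Z_d+Z_r = 0.0600+0.0000+0.0000 = 0.0600 m
sum ≈ 0.1350+0.6075+2.0000+0.0600 ≈ 2.8025 m = S ✓

v_R_max = 27/20 m/s = 1.3500 m/s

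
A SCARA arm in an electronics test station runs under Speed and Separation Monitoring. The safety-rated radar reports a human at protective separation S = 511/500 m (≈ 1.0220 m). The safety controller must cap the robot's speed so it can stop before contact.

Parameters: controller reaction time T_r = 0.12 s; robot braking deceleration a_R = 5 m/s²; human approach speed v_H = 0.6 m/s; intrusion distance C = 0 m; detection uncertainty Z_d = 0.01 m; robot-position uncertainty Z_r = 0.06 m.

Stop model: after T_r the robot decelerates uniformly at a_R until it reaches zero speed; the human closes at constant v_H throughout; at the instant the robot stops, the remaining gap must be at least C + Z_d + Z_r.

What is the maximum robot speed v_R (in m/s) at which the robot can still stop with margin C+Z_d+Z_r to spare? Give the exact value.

v_R_max = 2 m/s = 2.0000 m/s

collect terms ⇒ (1/10)·v_R² + (6/25)·v_R + (-22/25) = 0
  disc = (6/25)² − 4·(1/10)·(-22/25) = 256/625 ; √disc = 16/25
  v_R = (−(6/25) + 16/25) / (2·(1/10)) = 2 m/s
check:
braking lasts T_s = 2/5 = 0.4000 s
robot in T_r: 2.0000·0.1200 = 0.2400 m
robot under decel: 2.0000²/(2·5.0000) = 0.4000 m
human closes 0.6000·0.5200 = 0.3120 m
residual clearance needed = 0.0000+0.0100+0.0600 = 0.0700 m
sum ≈ 0.2400+0.4000+0.3120+0.0700 ≈ 1.0220 m = S ✓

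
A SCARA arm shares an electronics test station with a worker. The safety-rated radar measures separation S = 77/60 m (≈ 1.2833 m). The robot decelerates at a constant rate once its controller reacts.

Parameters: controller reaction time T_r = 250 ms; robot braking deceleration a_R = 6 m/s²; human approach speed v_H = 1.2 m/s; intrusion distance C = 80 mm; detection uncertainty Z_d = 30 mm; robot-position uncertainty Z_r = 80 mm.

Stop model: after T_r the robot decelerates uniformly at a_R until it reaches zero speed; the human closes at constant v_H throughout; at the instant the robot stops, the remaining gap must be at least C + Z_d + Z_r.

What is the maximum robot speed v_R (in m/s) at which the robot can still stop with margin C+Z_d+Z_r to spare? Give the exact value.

v_R_max = 7/5 m/s = 1.4000 m/s

at the boundary: (1/12)·v² + (9/20)·v + (-119/150) = 0
  disc = (9/20)² − 4·(1/12)·(-119/150) = 1681/3600 ; √disc = 41/60
  v_R = (−(9/20) + 41/60) / (2·(1/12)) = 7/5 m/s
check:
braking lasts T_s = (7/5)/6 = 0.2333 s
reaction-phase robot travel = 1.4000·0.2500 = 0.3500 m
robot under decel: 1.4000²/(2·6.0000) = 0.1633 m
human over T_r+T_s: 1.2000·(0.2500+0.2333) = 0.5800 m
margins: 0.0800+0.0300+0.0800 = 0.1900 m
sum ≈ 0.3500+0.1633+0.5800+0.1900 ≈ 1.2833 m = S ✓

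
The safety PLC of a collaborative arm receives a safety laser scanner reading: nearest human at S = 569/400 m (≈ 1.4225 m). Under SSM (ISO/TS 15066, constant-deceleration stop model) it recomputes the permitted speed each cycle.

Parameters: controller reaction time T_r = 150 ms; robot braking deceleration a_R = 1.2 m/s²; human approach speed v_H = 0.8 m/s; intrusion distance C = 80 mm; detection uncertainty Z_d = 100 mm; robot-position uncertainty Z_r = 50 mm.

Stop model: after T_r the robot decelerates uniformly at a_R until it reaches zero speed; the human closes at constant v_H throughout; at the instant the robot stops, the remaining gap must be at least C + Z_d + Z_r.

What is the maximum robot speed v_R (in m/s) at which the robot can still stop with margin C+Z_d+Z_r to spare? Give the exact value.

collect terms ⇒ (5/12)·v_R² + (49/60)·v_R + (-429/400) = 0
  disc = (49/60)² − 4·(5/12)·(-429/400) = 2209/900 ; √disc = 47/30
  v_R = (−(49/60) + 47/30) / (2·(5/12)) = 9/10 m/s
check:
braking lasts T_s = (9/10)/(6/5) = 0.7500 s
robot covers v_R·T_r = 0.9000·0.1500 = 0.1350 m before braking
robot covers 0.9000·0.7500 − ½·1.2000·0.7500² = 0.3375 m while stopping
human over T_r+T_s: 0.8000·(0.1500+0.7500) = 0.7200 m
C+Z_d+Z_r = 0.0800+0.1000+0.0500 = 0.2300 m
sum ≈ 0.1350+0.3375+0.7200+0.2300 ≈ 1.4225 m = S ✓

v_R_max = 9/10 m/s = 0.9000 m/s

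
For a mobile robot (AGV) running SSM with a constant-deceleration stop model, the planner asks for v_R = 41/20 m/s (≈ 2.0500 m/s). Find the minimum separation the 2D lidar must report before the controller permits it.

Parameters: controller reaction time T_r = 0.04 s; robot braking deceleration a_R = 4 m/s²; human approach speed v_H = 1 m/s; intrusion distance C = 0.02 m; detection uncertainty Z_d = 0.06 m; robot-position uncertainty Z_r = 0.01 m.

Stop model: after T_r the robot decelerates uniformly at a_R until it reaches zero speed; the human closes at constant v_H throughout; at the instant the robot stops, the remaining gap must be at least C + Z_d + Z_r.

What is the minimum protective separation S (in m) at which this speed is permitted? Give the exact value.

S_min = 19997/16000 m = 1.2498 m

braking lasts T_s = (41/20)/4 = 0.5125 s
robot in T_r: 2.0500·0.0400 = 0.0820 m
braking distance = 2.0500²/(2·4.0000) = 0.5253 m
person approaches 1.0000·(0.0400+0.5125) = 0.5525 m
margins: 0.0200+0.0600+0.0100 = 0.0900 m
S_min ≈ 0.0820+0.5253+0.5525+0.0900  ⇒  S_min = 19997/16000 m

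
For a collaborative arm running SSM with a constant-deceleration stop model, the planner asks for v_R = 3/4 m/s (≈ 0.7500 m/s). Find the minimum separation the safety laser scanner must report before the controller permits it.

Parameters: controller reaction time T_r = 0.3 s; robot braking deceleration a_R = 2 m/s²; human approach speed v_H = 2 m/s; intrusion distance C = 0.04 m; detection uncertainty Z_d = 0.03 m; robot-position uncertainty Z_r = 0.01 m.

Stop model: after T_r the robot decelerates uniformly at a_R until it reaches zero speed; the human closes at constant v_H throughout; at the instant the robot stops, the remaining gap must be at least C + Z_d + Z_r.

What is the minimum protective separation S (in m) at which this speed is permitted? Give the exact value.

stop time T_s = (3/4)/2 = 0.3750 s
reaction-phase robot travel = 0.7500·0.3000 = 0.2250 m
robot covers 0.7500·0.3750 − ½·2.0000·0.3750² = 0.1406 m while stopping
human closes 2.0000·0.6750 = 1.3500 m
margins: 0.0400+0.0300+0.0100 = 0.0800 m
S_min ≈ 0.2250+0.1406+1.3500+0.0800  ⇒  S_min = 2873/1600 m

S_min = 2873/1600 m = 1.7956 m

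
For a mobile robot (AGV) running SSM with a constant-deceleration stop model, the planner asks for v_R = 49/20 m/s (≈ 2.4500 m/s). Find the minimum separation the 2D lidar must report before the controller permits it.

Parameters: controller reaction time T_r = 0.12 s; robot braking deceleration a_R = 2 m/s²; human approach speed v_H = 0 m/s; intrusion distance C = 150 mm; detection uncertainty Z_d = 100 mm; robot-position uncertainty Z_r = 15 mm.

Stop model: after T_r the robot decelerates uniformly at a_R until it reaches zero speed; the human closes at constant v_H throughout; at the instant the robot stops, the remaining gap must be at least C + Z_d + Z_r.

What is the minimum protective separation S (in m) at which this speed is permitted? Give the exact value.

T_s = v_R/a_R = (49/20)/2 = 1.2250 s
robot covers v_R·T_r = 2.4500·0.1200 = 0.2940 m before braking
braking distance = 2.4500²/(2·2.0000) = 1.5006 m
human over T_r+T_s: 0.0000·(0.1200+1.2250) = 0.0000 m
C+Z_d+Z_r = 0.1500+0.1000+0.0150 = 0.2650 m
S_min ≈ 0.2940+1.5006+0.0000+0.2650  ⇒  S_min = 16477/8000 m

S_min = 16477/8000 m = 2.0596 m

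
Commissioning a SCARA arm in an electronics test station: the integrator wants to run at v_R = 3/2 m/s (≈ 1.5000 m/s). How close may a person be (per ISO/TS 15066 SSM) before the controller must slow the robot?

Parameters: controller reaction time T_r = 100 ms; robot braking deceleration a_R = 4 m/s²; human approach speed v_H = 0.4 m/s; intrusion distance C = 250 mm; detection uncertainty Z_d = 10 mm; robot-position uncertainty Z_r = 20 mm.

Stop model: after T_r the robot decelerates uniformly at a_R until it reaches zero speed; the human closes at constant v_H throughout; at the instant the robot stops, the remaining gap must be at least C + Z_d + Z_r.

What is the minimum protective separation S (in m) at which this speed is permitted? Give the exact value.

S_min = 721/800 m = 0.9012 m

T_s = v_R/a_R = (3/2)/4 = 0.3750 s
reaction-phase robot travel = 1.5000·0.1000 = 0.1500 m
robot covers 1.5000·0.3750 − ½·4.0000·0.3750² = 0.2812 m while stopping
human over T_r+T_s: 0.4000·(0.1000+0.3750) = 0.1900 m
C+Z_d+Z_r = 0.2500+0.0100+0.0200 = 0.2800 m
S_min ≈ 0.1500+0.2812+0.1900+0.2800  ⇒  S_min = 721/800 m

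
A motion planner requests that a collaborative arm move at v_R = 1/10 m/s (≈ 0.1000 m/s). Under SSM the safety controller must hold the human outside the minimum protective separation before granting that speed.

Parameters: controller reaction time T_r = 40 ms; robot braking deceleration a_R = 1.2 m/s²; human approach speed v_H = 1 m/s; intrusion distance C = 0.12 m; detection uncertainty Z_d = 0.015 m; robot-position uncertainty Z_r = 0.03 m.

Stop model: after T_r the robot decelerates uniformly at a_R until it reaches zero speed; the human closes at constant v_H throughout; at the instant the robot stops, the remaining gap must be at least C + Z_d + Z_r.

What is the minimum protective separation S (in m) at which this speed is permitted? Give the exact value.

S_min = 593/2000 m = 0.2965 m

stop time T_s = (1/10)/(6/5) = 0.0833 s
robot in T_r: 0.1000·0.0400 = 0.0040 m
robot covers 0.1000·0.0833 − ½·1.2000·0.0833² = 0.0042 m while stopping
human closes 1.0000·0.1233 = 0.1233 m
C+Z_d+Z_r = 0.1200+0.0150+0.0300 = 0.1650 m
S_min ≈ 0.0040+0.0042+0.1233+0.1650  ⇒  S_min = 593/2000 m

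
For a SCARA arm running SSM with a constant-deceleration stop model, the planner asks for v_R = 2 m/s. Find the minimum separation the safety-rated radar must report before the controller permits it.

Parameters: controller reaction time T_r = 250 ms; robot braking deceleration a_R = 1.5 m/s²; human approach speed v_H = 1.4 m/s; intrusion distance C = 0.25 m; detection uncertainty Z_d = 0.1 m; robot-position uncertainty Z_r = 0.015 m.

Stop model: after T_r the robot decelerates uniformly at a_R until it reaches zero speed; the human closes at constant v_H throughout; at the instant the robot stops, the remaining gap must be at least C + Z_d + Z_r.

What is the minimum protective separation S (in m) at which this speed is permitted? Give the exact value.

S_min = 883/200 m = 4.4150 m

braking lasts T_s = 2/(3/2) = 1.3333 s
robot in T_r: 2.0000·0.2500 = 0.5000 m
braking distance = 2.0000²/(2·1.5000) = 1.3333 m
human over T_r+T_s: 1.4000·(0.2500+1.3333) = 2.2167 m
residual clearance needed = 0.2500+0.1000+0.0150 = 0.3650 m
S_min ≈ 0.5000+1.3333+2.2167+0.3650  ⇒  S_min = 883/200 m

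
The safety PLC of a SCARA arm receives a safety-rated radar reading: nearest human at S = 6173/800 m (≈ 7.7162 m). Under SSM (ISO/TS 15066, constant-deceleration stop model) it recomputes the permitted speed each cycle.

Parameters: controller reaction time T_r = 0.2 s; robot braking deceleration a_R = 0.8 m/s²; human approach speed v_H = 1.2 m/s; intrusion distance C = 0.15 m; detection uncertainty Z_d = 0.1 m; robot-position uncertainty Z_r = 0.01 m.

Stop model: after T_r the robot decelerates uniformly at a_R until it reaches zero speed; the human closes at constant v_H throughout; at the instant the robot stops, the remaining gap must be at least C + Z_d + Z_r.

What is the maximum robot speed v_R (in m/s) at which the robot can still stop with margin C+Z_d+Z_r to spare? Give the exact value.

v_R_max = 23/10 m/s = 2.3000 m/s

collect terms ⇒ (5/8)·v_R² + (17/10)·v_R + (-5773/800) = 0
  disc = (17/10)² − 4·(5/8)·(-5773/800) = 33489/1600 ; √disc = 183/40
  v_R = (−(17/10) + 183/40) / (2·(5/8)) = 23/10 m/s
check:
braking lasts T_s = (23/10)/(4/5) = 2.8750 s
robot covers v_R·T_r = 2.3000·0.2000 = 0.4600 m before braking
robot under decel: 2.3000²/(2·0.8000) = 3.3062 m
person approaches 1.2000·(0.2000+2.8750) = 3.6900 m
C+Z_d+Z_r = 0.1500+0.1000+0.0100 = 0.2600 m
sum ≈ 0.4600+3.3062+3.6900+0.2600 ≈ 7.7162 m = S ✓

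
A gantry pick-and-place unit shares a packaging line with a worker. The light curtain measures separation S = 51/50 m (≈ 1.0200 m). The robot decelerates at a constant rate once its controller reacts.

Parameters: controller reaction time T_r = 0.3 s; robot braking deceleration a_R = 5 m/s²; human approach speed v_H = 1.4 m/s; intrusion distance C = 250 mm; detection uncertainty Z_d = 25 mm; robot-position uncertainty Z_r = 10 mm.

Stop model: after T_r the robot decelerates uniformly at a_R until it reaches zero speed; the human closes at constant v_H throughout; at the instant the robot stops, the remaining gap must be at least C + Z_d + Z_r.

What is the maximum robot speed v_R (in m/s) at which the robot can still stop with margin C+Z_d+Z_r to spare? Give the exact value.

quadratic (1/10)·v² + (29/50)·v + (-63/200) = 0
  disc = (29/50)² − 4·(1/10)·(-63/200) = 289/625 ; √disc = 17/25
  v_R = (−(29/50) + 17/25) / (2·(1/10)) = 1/2 m/s
check:
T_s = v_R/a_R = (1/2)/5 = 0.1000 s
robot covers v_R·T_r = 0.5000·0.3000 = 0.1500 m before braking
robot under decel: 0.5000²/(2·5.0000) = 0.0250 m
human closes 1.4000·0.4000 = 0.5600 m
C+Z_d+Z_r = 0.2500+0.0250+0.0100 = 0.2850 m
sum ≈ 0.1500+0.0250+0.5600+0.2850 ≈ 1.0200 m = S ✓

v_R_max = 1/2 m/s = 0.5000 m/s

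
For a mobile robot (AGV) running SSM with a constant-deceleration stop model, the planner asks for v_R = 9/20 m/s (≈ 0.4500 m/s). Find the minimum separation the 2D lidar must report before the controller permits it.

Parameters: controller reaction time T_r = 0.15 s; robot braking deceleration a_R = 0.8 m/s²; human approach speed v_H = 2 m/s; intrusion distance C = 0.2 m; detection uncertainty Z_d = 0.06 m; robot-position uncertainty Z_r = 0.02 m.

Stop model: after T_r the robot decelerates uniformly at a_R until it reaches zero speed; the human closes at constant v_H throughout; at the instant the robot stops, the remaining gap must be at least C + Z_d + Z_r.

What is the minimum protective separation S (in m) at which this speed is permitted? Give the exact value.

S_min = 6077/3200 m = 1.8991 m

stop time T_s = (9/20)/(4/5) = 0.5625 s
reaction-phase robot travel = 0.4500·0.1500 = 0.0675 m
robot under decel: 0.4500²/(2·0.8000) = 0.1266 m
person approaches 2.0000·(0.1500+0.5625) = 1.4250 m
C+Z_d+Z_r = 0.2000+0.0600+0.0200 = 0.2800 m
S_min ≈ 0.0675+0.1266+1.4250+0.2800  ⇒  S_min = 6077/3200 m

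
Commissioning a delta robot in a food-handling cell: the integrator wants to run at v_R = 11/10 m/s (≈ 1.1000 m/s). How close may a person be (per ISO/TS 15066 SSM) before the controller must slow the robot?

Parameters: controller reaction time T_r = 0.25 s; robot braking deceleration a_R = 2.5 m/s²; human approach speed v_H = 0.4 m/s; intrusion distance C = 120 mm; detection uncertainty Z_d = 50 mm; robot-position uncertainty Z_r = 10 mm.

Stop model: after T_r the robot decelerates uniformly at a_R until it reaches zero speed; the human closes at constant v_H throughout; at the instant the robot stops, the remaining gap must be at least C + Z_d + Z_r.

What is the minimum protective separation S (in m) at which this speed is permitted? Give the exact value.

S_min = 973/1000 m = 0.9730 m

braking lasts T_s = (11/10)/(5/2) = 0.4400 s
robot covers v_R·T_r = 1.1000·0.2500 = 0.2750 m before braking
robot under decel: 1.1000²/(2·2.5000) = 0.2420 m
person approaches 0.4000·(0.2500+0.4400) = 0.2760 m
C+Z_d+Z_r = 0.1200+0.0500+0.0100 = 0.1800 m
S_min ≈ 0.2750+0.2420+0.2760+0.1800  ⇒  S_min = 973/1000 m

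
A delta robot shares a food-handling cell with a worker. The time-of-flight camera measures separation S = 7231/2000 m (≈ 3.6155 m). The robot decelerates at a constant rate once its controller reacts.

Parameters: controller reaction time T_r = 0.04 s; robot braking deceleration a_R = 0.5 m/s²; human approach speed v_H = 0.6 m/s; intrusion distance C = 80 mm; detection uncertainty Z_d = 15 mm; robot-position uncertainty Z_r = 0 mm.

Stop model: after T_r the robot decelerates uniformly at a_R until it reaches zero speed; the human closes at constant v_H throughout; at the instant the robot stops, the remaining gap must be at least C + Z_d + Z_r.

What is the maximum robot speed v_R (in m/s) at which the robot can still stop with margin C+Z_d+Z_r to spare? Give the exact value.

v_R_max = 27/20 m/s = 1.3500 m/s

at the boundary: (1)·v² + (31/25)·v + (-6993/2000) = 0
  disc = (31/25)² − 4·(1)·(-6993/2000) = 38809/2500 ; √disc = 197/50
  v_R = (−(31/25) + 197/50) / (2·(1)) = 27/20 m/s
check:
T_s = v_R/a_R = (27/20)/(1/2) = 2.7000 s
robot in T_r: 1.3500·0.0400 = 0.0540 m
braking distance = 1.3500²/(2·0.5000) = 1.8225 m
human over T_r+T_s: 0.6000·(0.0400+2.7000) = 1.6440 m
C+Z_d+Z_r = 0.0800+0.0150+0.0000 = 0.0950 m
sum ≈ 0.0540+1.8225+1.6440+0.0950 ≈ 3.6155 m = S ✓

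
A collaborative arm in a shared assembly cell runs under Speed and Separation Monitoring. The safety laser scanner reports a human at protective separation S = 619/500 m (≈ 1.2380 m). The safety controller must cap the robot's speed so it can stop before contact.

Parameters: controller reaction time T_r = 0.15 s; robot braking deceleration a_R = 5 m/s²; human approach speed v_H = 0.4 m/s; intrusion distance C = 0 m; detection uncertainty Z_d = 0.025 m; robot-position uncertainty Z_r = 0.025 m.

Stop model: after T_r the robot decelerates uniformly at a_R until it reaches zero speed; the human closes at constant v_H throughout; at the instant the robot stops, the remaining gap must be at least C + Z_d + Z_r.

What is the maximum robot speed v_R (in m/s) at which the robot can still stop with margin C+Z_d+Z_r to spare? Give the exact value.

v_R_max = 12/5 m/s = 2.4000 m/s

at the boundary: (1/10)·v² + (23/100)·v + (-141/125) = 0
  disc = (23/100)² − 4·(1/10)·(-141/125) = 5041/10000 ; √disc = 71/100
  v_R = (−(23/100) + 71/100) / (2·(1/10)) = 12/5 m/s
check:
braking lasts T_s = (12/5)/5 = 0.4800 s
robot in T_r: 2.4000·0.1500 = 0.3600 m
robot under decel: 2.4000²/(2·5.0000) = 0.5760 m
human over T_r+T_s: 0.4000·(0.1500+0.4800) = 0.2520 m
margins: 0.0000+0.0250+0.0250 = 0.0500 m
sum ≈ 0.3600+0.5760+0.2520+0.0500 ≈ 1.2380 m = S ✓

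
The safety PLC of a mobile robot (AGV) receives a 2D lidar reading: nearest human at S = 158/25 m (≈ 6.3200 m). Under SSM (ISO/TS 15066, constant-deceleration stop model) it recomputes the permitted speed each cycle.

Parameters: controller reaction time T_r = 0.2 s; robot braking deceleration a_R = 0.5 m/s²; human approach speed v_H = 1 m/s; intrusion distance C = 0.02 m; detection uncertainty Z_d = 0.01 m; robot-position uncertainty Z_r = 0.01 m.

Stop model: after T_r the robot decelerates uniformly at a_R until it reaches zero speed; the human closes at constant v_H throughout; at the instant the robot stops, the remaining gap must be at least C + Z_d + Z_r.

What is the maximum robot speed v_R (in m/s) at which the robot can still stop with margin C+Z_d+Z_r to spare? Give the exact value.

v_R_max = 8/5 m/s = 1.6000 m/s

quadratic (1)·v² + (11/5)·v + (-152/25) = 0
  disc = (11/5)² − 4·(1)·(-152/25) = 729/25 ; √disc = 27/5
  v_R = (−(11/5) + 27/5) / (2·(1)) = 8/5 m/s
check:
stop time T_s = (8/5)/(1/2) = 3.2000 s
reaction-phase robot travel = 1.6000·0.2000 = 0.3200 m
braking distance = 1.6000²/(2·0.5000) = 2.5600 m
person approaches 1.0000·(0.2000+3.2000) = 3.4000 m
margins: 0.0200+0.0100+0.0100 = 0.0400 m
sum ≈ 0.3200+2.5600+3.4000+0.0400 ≈ 6.3200 m = S ✓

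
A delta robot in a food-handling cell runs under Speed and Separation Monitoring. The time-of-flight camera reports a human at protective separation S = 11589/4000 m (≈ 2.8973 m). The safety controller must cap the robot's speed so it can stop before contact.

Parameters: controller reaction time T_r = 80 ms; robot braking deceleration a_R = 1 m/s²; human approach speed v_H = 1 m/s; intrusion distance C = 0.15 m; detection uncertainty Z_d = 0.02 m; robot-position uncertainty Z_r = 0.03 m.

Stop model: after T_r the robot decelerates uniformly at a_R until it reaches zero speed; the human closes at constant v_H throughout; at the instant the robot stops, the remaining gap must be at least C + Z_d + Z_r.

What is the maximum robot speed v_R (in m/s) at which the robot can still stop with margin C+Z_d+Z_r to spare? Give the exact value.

v_R_max = 29/20 m/s = 1.4500 m/s

at the boundary: (1/2)·v² + (27/25)·v + (-10469/4000) = 0
  disc = (27/25)² − 4·(1/2)·(-10469/4000) = 64009/10000 ; √disc = 253/100
  v_R = (−(27/25) + 253/100) / (2·(1/2)) = 29/20 m/s
check:
stop time T_s = (29/20)/1 = 1.4500 s
reaction-phase robot travel = 1.4500·0.0800 = 0.1160 m
braking distance = 1.4500²/(2·1.0000) = 1.0513 m
person approaches 1.0000·(0.0800+1.4500) = 1.5300 m
margins: 0.1500+0.0200+0.0300 = 0.2000 m
sum ≈ 0.1160+1.0513+1.5300+0.2000 ≈ 2.8973 m = S ✓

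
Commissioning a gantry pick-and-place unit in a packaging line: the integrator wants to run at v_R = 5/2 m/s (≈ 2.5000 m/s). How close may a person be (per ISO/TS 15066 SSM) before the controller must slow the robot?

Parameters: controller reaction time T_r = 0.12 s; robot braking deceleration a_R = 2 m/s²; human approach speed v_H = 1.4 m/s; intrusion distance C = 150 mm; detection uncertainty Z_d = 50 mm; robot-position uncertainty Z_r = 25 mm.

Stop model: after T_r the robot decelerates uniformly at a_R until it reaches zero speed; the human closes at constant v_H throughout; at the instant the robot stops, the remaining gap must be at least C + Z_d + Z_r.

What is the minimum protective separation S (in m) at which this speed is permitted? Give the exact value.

S_min = 8011/2000 m = 4.0055 m

stop time T_s = (5/2)/2 = 1.2500 s
robot covers v_R·T_r = 2.5000·0.1200 = 0.3000 m before braking
braking distance = 2.5000²/(2·2.0000) = 1.5625 m
person approaches 1.4000·(0.1200+1.2500) = 1.9180 m
residual clearance needed = 0.1500+0.0500+0.0250 = 0.2250 m
S_min ≈ 0.3000+1.5625+1.9180+0.2250  ⇒  S_min = 8011/2000 m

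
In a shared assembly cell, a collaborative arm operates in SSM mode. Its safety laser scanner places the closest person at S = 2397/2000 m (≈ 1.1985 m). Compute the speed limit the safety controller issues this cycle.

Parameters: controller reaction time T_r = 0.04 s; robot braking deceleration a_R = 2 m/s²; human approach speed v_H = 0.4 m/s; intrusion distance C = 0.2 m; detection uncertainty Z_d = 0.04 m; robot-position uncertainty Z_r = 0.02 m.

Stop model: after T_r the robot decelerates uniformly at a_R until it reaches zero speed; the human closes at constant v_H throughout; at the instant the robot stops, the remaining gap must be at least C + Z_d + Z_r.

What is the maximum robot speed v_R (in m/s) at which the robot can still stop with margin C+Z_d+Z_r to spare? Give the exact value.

quadratic (1/4)·v² + (6/25)·v + (-369/400) = 0
  disc = (6/25)² − 4·(1/4)·(-369/400) = 9801/10000 ; √disc = 99/100
  v_R = (−(6/25) + 99/100) / (2·(1/4)) = 3/2 m/s
check:
T_s = v_R/a_R = (3/2)/2 = 0.7500 s
robot covers v_R·T_r = 1.5000·0.0400 = 0.0600 m before braking
robot covers 1.5000·0.7500 − ½·2.0000·0.7500² = 0.5625 m while stopping
human over T_r+T_s: 0.4000·(0.0400+0.7500) = 0.3160 m
margins: 0.2000+0.0400+0.0200 = 0.2600 m
sum ≈ 0.0600+0.5625+0.3160+0.2600 ≈ 1.1985 m = S ✓

v_R_max = 3/2 m/s = 1.5000 m/s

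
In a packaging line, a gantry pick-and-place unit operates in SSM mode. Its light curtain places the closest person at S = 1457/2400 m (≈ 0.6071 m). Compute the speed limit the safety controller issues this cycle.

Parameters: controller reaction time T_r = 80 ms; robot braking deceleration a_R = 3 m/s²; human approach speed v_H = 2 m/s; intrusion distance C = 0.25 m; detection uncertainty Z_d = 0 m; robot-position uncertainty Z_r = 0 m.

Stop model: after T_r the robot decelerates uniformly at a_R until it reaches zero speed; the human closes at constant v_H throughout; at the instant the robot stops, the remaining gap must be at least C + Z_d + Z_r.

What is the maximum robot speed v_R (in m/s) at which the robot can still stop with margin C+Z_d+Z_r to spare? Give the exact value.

quadratic (1/6)·v² + (56/75)·v + (-473/2400) = 0
  disc = (56/75)² − 4·(1/6)·(-473/2400) = 6889/10000 ; √disc = 83/100
  v_R = (−(56/75) + 83/100) / (2·(1/6)) = 1/4 m/s
check:
T_s = v_R/a_R = (1/4)/3 = 0.0833 s
robot in T_r: 0.2500·0.0800 = 0.0200 m
robot covers 0.2500·0.0833 − ½·3.0000·0.0833² = 0.0104 m while stopping
person approaches 2.0000·(0.0800+0.0833) = 0.3267 m
margins: 0.2500+0.0000+0.0000 = 0.2500 m
sum ≈ 0.0200+0.0104+0.3267+0.2500 ≈ 0.6071 m = S ✓

v_R_max = 1/4 m/s = 0.2500 m/s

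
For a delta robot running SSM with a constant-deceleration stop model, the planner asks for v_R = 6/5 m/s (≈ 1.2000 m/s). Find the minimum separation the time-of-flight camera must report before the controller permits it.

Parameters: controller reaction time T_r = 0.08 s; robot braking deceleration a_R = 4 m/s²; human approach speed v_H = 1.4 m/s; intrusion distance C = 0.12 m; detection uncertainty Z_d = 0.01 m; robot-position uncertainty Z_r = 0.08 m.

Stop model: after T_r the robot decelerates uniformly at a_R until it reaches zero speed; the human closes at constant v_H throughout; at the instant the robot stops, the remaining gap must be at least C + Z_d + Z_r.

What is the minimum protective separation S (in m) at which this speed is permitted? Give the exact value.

braking lasts T_s = (6/5)/4 = 0.3000 s
robot in T_r: 1.2000·0.0800 = 0.0960 m
braking distance = 1.2000²/(2·4.0000) = 0.1800 m
human over T_r+T_s: 1.4000·(0.0800+0.3000) = 0.5320 m
margins: 0.1200+0.0100+0.0800 = 0.2100 m
S_min ≈ 0.0960+0.1800+0.5320+0.2100  ⇒  S_min = 509/500 m

S_min = 509/500 m = 1.0180 m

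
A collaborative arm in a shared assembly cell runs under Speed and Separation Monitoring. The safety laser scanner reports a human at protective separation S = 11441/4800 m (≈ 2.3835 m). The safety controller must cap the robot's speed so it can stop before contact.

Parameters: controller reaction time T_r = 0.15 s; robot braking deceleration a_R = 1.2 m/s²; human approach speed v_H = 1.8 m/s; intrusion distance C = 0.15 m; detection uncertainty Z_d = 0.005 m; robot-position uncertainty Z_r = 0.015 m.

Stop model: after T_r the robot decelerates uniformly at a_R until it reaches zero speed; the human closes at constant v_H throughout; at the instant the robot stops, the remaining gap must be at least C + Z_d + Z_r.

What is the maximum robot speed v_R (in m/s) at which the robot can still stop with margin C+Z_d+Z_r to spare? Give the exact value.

v_R_max = 19/20 m/s = 0.9500 m/s

quadratic (5/12)·v² + (33/20)·v + (-9329/4800) = 0
  disc = (33/20)² − 4·(5/12)·(-9329/4800) = 85849/14400 ; √disc = 293/120
  v_R = (−(33/20) + 293/120) / (2·(5/12)) = 19/20 m/s
check:
T_s = v_R/a_R = (19/20)/(6/5) = 0.7917 s
robot in T_r: 0.9500·0.1500 = 0.1425 m
robot under decel: 0.9500²/(2·1.2000) = 0.3760 m
human closes 1.8000·0.9417 = 1.6950 m
C+Z_d+Z_r = 0.1500+0.0050+0.0150 = 0.1700 m
sum ≈ 0.1425+0.3760+1.6950+0.1700 ≈ 2.3835 m = S ✓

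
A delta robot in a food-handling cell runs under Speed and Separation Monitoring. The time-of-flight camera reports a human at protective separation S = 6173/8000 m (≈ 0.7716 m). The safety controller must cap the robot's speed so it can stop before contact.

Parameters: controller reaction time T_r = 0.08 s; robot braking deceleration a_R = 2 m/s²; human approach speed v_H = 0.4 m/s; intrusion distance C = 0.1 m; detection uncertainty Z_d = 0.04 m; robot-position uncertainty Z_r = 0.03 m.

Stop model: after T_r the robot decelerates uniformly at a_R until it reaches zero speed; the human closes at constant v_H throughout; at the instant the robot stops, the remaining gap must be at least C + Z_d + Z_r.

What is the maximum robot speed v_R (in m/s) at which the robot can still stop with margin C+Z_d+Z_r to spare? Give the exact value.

v_R_max = 21/20 m/s = 1.0500 m/s

quadratic (1/4)·v² + (7/25)·v + (-4557/8000) = 0
  disc = (7/25)² − 4·(1/4)·(-4557/8000) = 25921/40000 ; √disc = 161/200
  v_R = (−(7/25) + 161/200) / (2·(1/4)) = 21/20 m/s
check:
stop time T_s = (21/20)/2 = 0.5250 s
robot in T_r: 1.0500·0.0800 = 0.0840 m
robot covers 1.0500·0.5250 − ½·2.0000·0.5250² = 0.2756 m while stopping
human closes 0.4000·0.6050 = 0.2420 m
residual clearance needed = 0.1000+0.0400+0.0300 = 0.1700 m
sum ≈ 0.0840+0.2756+0.2420+0.1700 ≈ 0.7716 m = S ✓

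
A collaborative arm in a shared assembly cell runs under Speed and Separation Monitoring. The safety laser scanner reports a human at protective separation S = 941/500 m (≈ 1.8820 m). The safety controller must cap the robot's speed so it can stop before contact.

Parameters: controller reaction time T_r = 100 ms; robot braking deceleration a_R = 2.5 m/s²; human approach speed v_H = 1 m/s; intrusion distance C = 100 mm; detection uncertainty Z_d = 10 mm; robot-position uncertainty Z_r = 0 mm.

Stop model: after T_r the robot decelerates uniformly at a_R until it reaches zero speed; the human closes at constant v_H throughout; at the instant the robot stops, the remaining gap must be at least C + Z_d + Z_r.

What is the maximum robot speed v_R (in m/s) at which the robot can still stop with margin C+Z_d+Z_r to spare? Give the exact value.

v_R_max = 19/10 m/s = 1.9000 m/s

at the boundary: (1/5)·v² + (1/2)·v + (-209/125) = 0
  disc = (1/2)² − 4·(1/5)·(-209/125) = 3969/2500 ; √disc = 63/50
  v_R = (−(1/2) + 63/50) / (2·(1/5)) = 19/10 m/s
check:
braking lasts T_s = (19/10)/(5/2) = 0.7600 s
robot in T_r: 1.9000·0.1000 = 0.1900 m
robot under decel: 1.9000²/(2·2.5000) = 0.7220 m
person approaches 1.0000·(0.1000+0.7600) = 0.8600 m
C+Z_d+Z_r = 0.1000+0.0100+0.0000 = 0.1100 m
sum ≈ 0.1900+0.7220+0.8600+0.1100 ≈ 1.8820 m = S ✓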